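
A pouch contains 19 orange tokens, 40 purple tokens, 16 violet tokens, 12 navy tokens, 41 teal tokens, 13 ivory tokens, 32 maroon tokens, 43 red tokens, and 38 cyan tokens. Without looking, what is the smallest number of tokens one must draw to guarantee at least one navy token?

243

The worst case draws every non-navy token first: 19 + 40 + 16 + 41 + 13 + 32 + 43 + 38 = 242.
The next draw is then forced to be navy, giving 242 + 1 = 243.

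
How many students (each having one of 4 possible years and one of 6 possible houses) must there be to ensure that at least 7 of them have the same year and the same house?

There are 4 × 6 = 24 (year, house) combinations acting as pigeonholes.
With 24 × 6 = 144 students we could place exactly 6 in each, with no (year, house) pair reaching 7.
One more forces some (year, house) pair to hold 7, so 144 + 1 = 145.

145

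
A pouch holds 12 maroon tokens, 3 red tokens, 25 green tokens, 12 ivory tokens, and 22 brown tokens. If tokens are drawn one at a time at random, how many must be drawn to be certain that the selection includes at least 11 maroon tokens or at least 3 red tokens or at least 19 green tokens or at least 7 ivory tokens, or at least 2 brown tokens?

The worst case stops just short of every target: 10 maroon, 2 red, 18 green, 6 ivory, 1 brown — 10 + 2 + 18 + 6 + 1 = 37 tokens.
One more token must push some color to its target, so 37 + 1 = 38.

38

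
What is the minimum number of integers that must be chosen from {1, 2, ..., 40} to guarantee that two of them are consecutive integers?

21

Partition {1, …, 40} into 20 pairs: {1,2}, {3,4}, …, {39,40}.
Choosing 20 integers — say the 20 even numbers 2, 4, …, 40 — takes one from each pair and avoids the property.
Choosing 21 forces two into the same pair by pigeonhole, and those are consecutive. So 21.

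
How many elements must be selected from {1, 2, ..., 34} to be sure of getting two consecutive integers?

18

Partition {1, …, 34} into 17 pairs: {1,2}, {3,4}, …, {33,34}.
Choosing 17 integers — say the 17 even numbers 2, 4, …, 34 — takes one from each pair and avoids the property.
Choosing 18 forces two into the same pair by pigeonhole, and those are consecutive. So 18.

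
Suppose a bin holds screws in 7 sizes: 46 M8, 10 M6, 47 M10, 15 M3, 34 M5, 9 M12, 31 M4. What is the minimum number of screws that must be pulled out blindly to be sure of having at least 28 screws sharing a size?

143

In the worst case we take at most 27 of each size, but all 10 M6, all 15 M3, and all 9 M12 (fewer than 27), giving 27 + 10 + 27 + 15 + 27 + 9 + 27 = 142.
One more screw then forces some size to 28, so 142 + 1 = 143.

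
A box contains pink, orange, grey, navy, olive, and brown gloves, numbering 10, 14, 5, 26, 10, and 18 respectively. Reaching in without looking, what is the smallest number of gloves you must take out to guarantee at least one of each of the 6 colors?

79

The hardest color to obtain is grey: we could draw every other glove first — 83 − 5 = 78 gloves — without a single grey one.
The next draw must be grey, so 78 + 1 = 79.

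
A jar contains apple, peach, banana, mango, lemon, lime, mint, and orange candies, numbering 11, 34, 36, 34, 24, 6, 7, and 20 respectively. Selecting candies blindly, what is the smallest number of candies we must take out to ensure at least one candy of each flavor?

167

The hardest flavor to obtain is lime: we could draw every other candy first — 172 − 6 = 166 candies — without a single lime one.
The next draw must be lime, so 166 + 1 = 167.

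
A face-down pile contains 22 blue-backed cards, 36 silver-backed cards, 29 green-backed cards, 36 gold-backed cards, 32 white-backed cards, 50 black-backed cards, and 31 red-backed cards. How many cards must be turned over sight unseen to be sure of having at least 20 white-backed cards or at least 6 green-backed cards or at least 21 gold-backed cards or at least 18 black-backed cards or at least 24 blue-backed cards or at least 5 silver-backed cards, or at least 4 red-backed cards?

The worst case stops just short of every target: all 22 blue-backed, 4 silver-backed, 5 green-backed, 20 gold-backed, 19 white-backed, 17 black-backed, 3 red-backed — 22 + 4 + 5 + 20 + 19 + 17 + 3 = 90 cards.
One more card must push some back color to its target, so 90 + 1 = 91.

91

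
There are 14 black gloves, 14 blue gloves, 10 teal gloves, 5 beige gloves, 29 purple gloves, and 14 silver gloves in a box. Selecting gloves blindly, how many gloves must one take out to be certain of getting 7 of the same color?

36

In the worst case we take at most 6 of each color, but all 5 beige (fewer than 6), giving 6 + 6 + 6 + 5 + 6 + 6 = 35.
One more glove then forces some color to 7, so 35 + 1 = 36.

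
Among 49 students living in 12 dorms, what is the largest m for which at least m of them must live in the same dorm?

5

If each of the 12 dorms held at most 4, the total would be at most 12 × 4 = 48 < 49, a contradiction.
So at least one holds ⌈49/12⌉ = 5.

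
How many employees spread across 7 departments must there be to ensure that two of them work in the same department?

There are 7 departments acting as pigeonholes.
With 7 employees we could place one in each, avoiding any repeat.
One more forces some class to hold 2, so 7 + 1 = 8.

8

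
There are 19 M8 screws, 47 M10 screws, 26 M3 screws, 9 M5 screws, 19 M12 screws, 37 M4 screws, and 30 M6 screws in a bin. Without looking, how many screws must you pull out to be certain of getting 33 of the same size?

In the worst case we take at most 32 of each size, but all 19 M8, all 26 M3, all 9 M5, all 19 M12, and all 30 M6 (fewer than 32), giving 19 + 32 + 26 + 9 + 19 + 32 + 30 = 167.
One more screw then forces some size to 33, so 167 + 1 = 168.

168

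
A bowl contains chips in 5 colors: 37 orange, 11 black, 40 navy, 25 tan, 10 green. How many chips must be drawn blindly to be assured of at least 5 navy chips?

The worst case draws every non-navy chip first: 37 + 11 + 25 + 10 = 83.
The next 5 draws are then forced to be navy, giving 83 + 5 = 88.

88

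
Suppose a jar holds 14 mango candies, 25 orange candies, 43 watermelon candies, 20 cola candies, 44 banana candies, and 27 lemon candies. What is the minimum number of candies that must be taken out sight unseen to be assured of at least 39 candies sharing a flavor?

163

In the worst case we take at most 38 of each flavor, but all 14 mango, all 25 orange, all 20 cola, and all 27 lemon (fewer than 38), giving 14 + 25 + 38 + 20 + 38 + 27 = 162.
One more candy then forces some flavor to 39, so 162 + 1 = 163.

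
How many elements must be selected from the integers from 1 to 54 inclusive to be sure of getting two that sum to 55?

Partition {1, …, 54} into 27 pairs: {1,54}, {2,53}, …, {27,28}.
Choosing 27 integers — say the integers 1 through 27 — takes one from each pair and avoids the property.
Choosing 28 forces two into the same pair by pigeonhole, and those sum to 55. So 28.

28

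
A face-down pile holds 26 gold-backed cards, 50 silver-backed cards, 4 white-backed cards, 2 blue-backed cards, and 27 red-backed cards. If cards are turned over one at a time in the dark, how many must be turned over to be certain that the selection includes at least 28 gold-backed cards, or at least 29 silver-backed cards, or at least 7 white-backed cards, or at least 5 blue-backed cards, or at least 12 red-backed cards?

72

The worst case stops just short of every target: all 26 gold-backed, 28 silver-backed, all 4 white-backed, all 2 blue-backed, 11 red-backed — 26 + 28 + 4 + 2 + 11 = 71 cards.
One more card must push some back color to its target, so 71 + 1 = 72.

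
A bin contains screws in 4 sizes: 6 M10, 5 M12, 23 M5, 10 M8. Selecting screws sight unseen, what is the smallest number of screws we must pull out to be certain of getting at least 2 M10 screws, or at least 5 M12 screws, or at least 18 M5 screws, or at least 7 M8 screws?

29

Each of the 4 sizes has its own threshold; avoid all of them simultaneously.
The worst case stops just short of every target: 1 M10, 4 M12, 17 M5, 6 M8 — 1 + 4 + 17 + 6 = 28 screws.
One more screw must push some size to its target, so 28 + 1 = 29.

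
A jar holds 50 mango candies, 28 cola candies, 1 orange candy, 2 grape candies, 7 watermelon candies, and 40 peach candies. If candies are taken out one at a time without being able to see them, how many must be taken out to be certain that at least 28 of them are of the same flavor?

In the worst case we take at most 27 of each flavor, but all 1 orange, all 2 grape, and all 7 watermelon (fewer than 27), giving 27 + 27 + 1 + 2 + 7 + 27 = 91.
One more candy then forces some flavor to 28, so 91 + 1 = 92.

92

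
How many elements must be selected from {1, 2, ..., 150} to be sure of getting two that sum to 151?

Partition {1, …, 150} into 75 pairs: {1,150}, {2,149}, …, {75,76}.
Choosing 75 integers — say the integers 1 through 75 — takes one from each pair and avoids the property.
Choosing 76 forces two into the same pair by pigeonhole, and those sum to 151. So 76.

76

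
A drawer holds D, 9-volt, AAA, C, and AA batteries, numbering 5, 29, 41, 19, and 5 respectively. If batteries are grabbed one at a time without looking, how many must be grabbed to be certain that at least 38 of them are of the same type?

96

In the worst case we take at most 37 of each type, but all 5 D, all 29 9-volt, all 19 C, and all 5 AA (fewer than 37), giving 5 + 29 + 37 + 19 + 5 = 95.
One more battery then forces some type to 38, so 95 + 1 = 96.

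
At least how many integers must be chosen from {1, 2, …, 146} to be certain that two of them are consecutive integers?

74

Partition {1, …, 146} into 73 pairs: {1,2}, {3,4}, …, {145,146}.
Choosing 73 integers — say the 73 even numbers 2, 4, …, 146 — takes one from each pair and avoids the property.
Choosing 74 forces two into the same pair by pigeonhole, and those are consecutive. So 74.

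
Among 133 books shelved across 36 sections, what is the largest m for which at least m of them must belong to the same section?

4

The 133 books fall into 36 sections.
If each of the 36 sections held at most 3, the total would be at most 36 × 3 = 108 < 133, a contradiction.
So at least one holds ⌈133/36⌉ = 4.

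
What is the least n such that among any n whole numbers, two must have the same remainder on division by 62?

Use the pigeonhole principle on residue classes: two integers differ by a multiple of 62 exactly when they share a remainder mod 62.
There are 62 residue classes mod 62, so 62 integers can all lie in distinct classes.
One more integer must repeat a residue, giving a difference divisible by 62. So n = 62 + 1 = 63.

63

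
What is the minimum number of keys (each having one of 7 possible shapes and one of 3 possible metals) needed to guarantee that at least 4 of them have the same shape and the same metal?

64

There are 7 × 3 = 21 (shape, metal) combinations acting as pigeonholes.
With 21 × 3 = 63 keys we could place exactly 3 in each, with no (shape, metal) pair reaching 4.
One more forces some (shape, metal) pair to hold 4, so 63 + 1 = 64.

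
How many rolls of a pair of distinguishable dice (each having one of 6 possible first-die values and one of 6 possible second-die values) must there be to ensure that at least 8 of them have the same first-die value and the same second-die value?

There are 6 × 6 = 36 (first-die value, second-die value) combinations acting as pigeonholes.
With 36 × 7 = 252 rolls of a pair of distinguishable dice we could place exactly 7 in each, with no (first-die value, second-die value) pair reaching 8.
One more forces some (first-die value, second-die value) pair to hold 8, so 252 + 1 = 253.

253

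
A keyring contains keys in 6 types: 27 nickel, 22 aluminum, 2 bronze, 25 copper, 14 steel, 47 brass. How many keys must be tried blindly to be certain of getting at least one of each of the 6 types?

136

The hardest type to obtain is bronze: we could draw every other key first — 137 − 2 = 135 keys — without a single bronze one.
The next draw must be bronze, so 135 + 1 = 136.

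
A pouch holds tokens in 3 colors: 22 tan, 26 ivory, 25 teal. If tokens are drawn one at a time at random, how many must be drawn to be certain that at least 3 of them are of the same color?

Treat the 3 colors as pigeonholes.
The worst case takes 2 tokens of each color without reaching 3 of any: 3 × 2 = 6.
The next token must bring some color to 3, so 6 + 1 = 7.

7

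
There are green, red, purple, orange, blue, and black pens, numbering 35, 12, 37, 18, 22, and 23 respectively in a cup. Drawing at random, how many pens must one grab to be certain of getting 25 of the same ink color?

Treat the 6 ink colors as pigeonholes.
In the worst case we take at most 24 of each ink color, but all 12 red, all 18 orange, all 22 blue, and all 23 black (fewer than 24), giving 24 + 12 + 24 + 18 + 22 + 23 = 123.
One more pen then forces some ink color to 25, so 123 + 1 = 124.

124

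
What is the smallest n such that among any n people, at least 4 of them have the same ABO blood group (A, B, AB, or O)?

13

There are 4 ABO blood groups acting as pigeonholes.
With 4 × 3 = 12 people we could place exactly 3 in each, with no class reaching 4.
One more forces some class to hold 4, so 12 + 1 = 13.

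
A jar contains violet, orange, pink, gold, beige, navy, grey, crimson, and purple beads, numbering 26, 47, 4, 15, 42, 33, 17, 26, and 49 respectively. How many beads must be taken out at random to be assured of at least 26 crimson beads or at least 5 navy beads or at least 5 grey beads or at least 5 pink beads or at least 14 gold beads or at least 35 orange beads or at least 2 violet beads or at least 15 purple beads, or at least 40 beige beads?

139

The worst case stops just short of every target: 1 violet, 34 orange, 4 pink, 13 gold, 39 beige, 4 navy, 4 grey, 25 crimson, 14 purple — 1 + 34 + 4 + 13 + 39 + 4 + 4 + 25 + 14 = 138 beads.
One more bead must push some color to its target, so 138 + 1 = 139.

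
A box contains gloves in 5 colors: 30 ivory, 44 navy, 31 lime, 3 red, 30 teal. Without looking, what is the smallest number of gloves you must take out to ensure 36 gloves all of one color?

130

Treat the 5 colors as pigeonholes.
In the worst case we take at most 35 of each color, but all 30 ivory, all 31 lime, all 3 red, and all 30 teal (fewer than 35), giving 30 + 35 + 31 + 3 + 30 = 129.
One more glove then forces some color to 36, so 129 + 1 = 130.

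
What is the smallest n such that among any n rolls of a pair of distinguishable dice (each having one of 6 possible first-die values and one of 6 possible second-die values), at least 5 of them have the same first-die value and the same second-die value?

There are 6 × 6 = 36 (first-die value, second-die value) combinations acting as pigeonholes.
With 36 × 4 = 144 rolls of a pair of distinguishable dice we could place exactly 4 in each, with no (first-die value, second-die value) pair reaching 5.
One more forces some (first-die value, second-die value) pair to hold 5, so 144 + 1 = 145.

145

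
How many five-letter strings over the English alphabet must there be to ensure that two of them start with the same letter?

27

There are 26 possible first letters acting as pigeonholes.
With 26 five-letter strings over the English alphabet we could place one in each, avoiding any repeat.
One more forces some class to hold 2, so 26 + 1 = 27.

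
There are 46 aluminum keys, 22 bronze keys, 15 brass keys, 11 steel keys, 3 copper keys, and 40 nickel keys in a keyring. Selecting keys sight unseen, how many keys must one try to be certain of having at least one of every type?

The hardest type to obtain is copper: we could draw every other key first — 137 − 3 = 134 keys — without a single copper one.
The next draw must be copper, so 134 + 1 = 135.

135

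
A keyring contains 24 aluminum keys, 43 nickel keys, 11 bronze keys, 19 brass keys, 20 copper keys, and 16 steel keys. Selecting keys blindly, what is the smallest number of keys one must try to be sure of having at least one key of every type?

123

The hardest type to obtain is bronze: we could draw every other key first — 133 − 11 = 122 keys — without a single bronze one.
The next draw must be bronze, so 122 + 1 = 123.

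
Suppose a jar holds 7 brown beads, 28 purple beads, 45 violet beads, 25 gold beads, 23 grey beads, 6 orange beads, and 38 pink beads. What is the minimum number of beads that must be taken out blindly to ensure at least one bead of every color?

167

The hardest color to obtain is orange: we could draw every other bead first — 172 − 6 = 166 beads — without a single orange one.
The next draw must be orange, so 166 + 1 = 167.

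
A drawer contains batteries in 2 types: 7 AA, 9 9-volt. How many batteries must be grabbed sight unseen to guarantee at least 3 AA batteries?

12

The worst case draws every non-AA battery first: 9.
The next 3 draws are then forced to be AA, giving 9 + 3 = 12.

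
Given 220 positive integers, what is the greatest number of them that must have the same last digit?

There are 10 possible last digits, which serve as the pigeonholes.
If each of the 10 possible last digits held at most 21, the total would be at most 10 × 21 = 210 < 220, a contradiction.
So at least one holds ⌈220/10⌉ = 22.

22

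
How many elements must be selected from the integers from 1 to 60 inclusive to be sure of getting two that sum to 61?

Partition {1, …, 60} into 30 pairs: {1,60}, {2,59}, …, {30,31}.
Choosing 30 integers — say the integers 1 through 30 — takes one from each pair and avoids the property.
Choosing 31 forces two into the same pair by pigeonhole, and those sum to 61. So 31.

31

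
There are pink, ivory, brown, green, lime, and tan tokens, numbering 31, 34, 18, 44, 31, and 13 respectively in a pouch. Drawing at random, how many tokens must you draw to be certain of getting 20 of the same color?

In the worst case we take at most 19 of each color, but all 18 brown and all 13 tan (fewer than 19), giving 19 + 19 + 18 + 19 + 19 + 13 = 107.
One more token then forces some color to 20, so 107 + 1 = 108.

108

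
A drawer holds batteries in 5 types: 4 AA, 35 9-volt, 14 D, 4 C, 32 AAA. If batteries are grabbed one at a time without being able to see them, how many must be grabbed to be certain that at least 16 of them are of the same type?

In the worst case we take at most 15 of each type, but all 4 AA, all 14 D, and all 4 C (fewer than 15), giving 4 + 15 + 14 + 4 + 15 = 52.
One more battery then forces some type to 16, so 52 + 1 = 53.

53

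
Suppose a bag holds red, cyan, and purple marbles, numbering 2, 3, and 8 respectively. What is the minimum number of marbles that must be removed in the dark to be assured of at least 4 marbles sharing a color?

Treat the 3 colors as pigeonholes.
In the worst case we take at most 3 of each color, but all 2 red (fewer than 3), giving 2 + 3 + 3 = 8.
One more marble then forces some color to 4, so 8 + 1 = 9.

9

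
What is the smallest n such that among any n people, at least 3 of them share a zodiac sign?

There are 12 zodiac signs acting as pigeonholes.
With 12 × 2 = 24 people we could place exactly 2 in each, with no class reaching 3.
One more forces some class to hold 3, so 24 + 1 = 25.

25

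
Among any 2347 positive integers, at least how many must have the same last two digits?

If each of the 100 possible two-digit endings held at most 23, the total would be at most 100 × 23 = 2300 < 2347, a contradiction.
So at least one holds ⌈2347/100⌉ = 24.

24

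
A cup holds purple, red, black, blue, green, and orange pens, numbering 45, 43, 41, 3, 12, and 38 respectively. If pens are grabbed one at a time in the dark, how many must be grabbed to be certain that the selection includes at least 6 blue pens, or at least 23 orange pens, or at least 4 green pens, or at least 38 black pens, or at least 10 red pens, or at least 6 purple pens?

80

Each of the 6 ink colors has its own threshold; avoid all of them simultaneously.
The worst case stops just short of every target: 5 purple, 9 red, 37 black, all 3 blue, 3 green, 22 orange — 5 + 9 + 37 + 3 + 3 + 22 = 79 pens.
One more pen must push some ink color to its target, so 79 + 1 = 80.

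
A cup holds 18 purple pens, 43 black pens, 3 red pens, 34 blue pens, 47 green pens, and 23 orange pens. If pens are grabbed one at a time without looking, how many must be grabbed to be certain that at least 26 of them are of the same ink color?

120

Treat the 6 ink colors as pigeonholes.
In the worst case we take at most 25 of each ink color, but all 18 purple, all 3 red, and all 23 orange (fewer than 25), giving 18 + 25 + 3 + 25 + 25 + 23 = 119.
One more pen then forces some ink color to 26, so 119 + 1 = 120.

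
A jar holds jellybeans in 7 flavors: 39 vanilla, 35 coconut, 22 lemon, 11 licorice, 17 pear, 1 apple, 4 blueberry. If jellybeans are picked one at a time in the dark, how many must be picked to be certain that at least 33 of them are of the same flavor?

120

Treat the 7 flavors as pigeonholes.
In the worst case we take at most 32 of each flavor, but all 22 lemon, all 11 licorice, all 17 pear, all 1 apple, and all 4 blueberry (fewer than 32), giving 32 + 32 + 22 + 11 + 17 + 1 + 4 = 119.
One more jellybean then forces some flavor to 33, so 119 + 1 = 120.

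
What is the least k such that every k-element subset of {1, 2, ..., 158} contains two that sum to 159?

80

Partition {1, …, 158} into 79 pairs: {1,158}, {2,157}, …, {79,80}.
Choosing 79 integers — say the integers 1 through 79 — takes one from each pair and avoids the property.
Choosing 80 forces two into the same pair by pigeonhole, and those sum to 159. So 80.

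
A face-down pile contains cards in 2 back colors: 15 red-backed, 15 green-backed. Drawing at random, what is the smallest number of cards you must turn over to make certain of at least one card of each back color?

The hardest back color to obtain is red-backed: we could draw every other card first — 30 − 15 = 15 cards — without a single red-backed one.
The next draw must be red-backed, so 15 + 1 = 16.

16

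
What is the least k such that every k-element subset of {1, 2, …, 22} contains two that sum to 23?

12

Partition {1, …, 22} into 11 pairs: {1,22}, {2,21}, …, {11,12}.
Choosing 11 integers — say the integers 1 through 11 — takes one from each pair and avoids the property.
Choosing 12 forces two into the same pair by pigeonhole, and those sum to 23. So 12.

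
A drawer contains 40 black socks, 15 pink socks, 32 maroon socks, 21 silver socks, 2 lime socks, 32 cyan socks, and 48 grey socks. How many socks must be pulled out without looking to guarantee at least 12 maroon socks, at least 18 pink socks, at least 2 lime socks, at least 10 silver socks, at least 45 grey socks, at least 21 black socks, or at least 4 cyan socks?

104

The worst case stops just short of every target: 20 black, all 15 pink, 11 maroon, 9 silver, 1 lime, 3 cyan, 44 grey — 20 + 15 + 11 + 9 + 1 + 3 + 44 = 103 socks.
One more sock must push some color to its target, so 103 + 1 = 104.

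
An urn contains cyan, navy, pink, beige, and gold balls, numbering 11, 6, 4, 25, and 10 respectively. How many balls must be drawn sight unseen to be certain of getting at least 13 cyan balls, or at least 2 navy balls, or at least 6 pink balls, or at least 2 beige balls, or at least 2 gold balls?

19

The worst case stops just short of every target: all 11 cyan, 1 navy, all 4 pink, 1 beige, 1 gold — 11 + 1 + 4 + 1 + 1 = 18 balls.
One more ball must push some color to its target, so 18 + 1 = 19.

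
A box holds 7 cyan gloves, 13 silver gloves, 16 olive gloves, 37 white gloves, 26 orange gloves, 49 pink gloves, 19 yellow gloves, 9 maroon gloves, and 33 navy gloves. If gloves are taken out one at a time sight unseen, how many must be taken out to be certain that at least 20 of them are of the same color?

Treat the 9 colors as pigeonholes.
In the worst case we take at most 19 of each color, but all 7 cyan, all 13 silver, all 16 olive, and all 9 maroon (fewer than 19), giving 7 + 13 + 16 + 19 + 19 + 19 + 19 + 9 + 19 = 140.
One more glove then forces some color to 20, so 140 + 1 = 141.

141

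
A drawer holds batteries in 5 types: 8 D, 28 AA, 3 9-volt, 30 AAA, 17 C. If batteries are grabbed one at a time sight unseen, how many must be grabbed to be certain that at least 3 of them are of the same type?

11

The worst case takes 2 batteries of each type without reaching 3 of any: 5 × 2 = 10.
The next battery must bring some type to 3, so 10 + 1 = 11.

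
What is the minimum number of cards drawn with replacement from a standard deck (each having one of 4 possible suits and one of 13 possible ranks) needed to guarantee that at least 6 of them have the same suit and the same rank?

261

There are 4 × 13 = 52 (suit, rank) combinations acting as pigeonholes.
With 52 × 5 = 260 cards drawn with replacement from a standard deck we could place exactly 5 in each, with no (suit, rank) pair reaching 6.
One more forces some (suit, rank) pair to hold 6, so 260 + 1 = 261.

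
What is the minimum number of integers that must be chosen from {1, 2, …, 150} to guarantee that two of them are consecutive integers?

Partition {1, …, 150} into 75 pairs: {1,2}, {3,4}, …, {149,150}.
Choosing 75 integers — say the 75 even numbers 2, 4, …, 150 — takes one from each pair and avoids the property.
Choosing 76 forces two into the same pair by pigeonhole, and those are consecutive. So 76.

76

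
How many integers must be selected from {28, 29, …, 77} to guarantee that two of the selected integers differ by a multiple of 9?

Group the integers by remainder mod 9; there are 9 residue classes, each nonempty in this range.
Choosing one from each class (9 integers) avoids any shared remainder.
One more choice must repeat a class, so two differ by a multiple of 9. Hence 9 + 1 = 10.

10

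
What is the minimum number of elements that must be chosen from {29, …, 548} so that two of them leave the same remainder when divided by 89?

90

Group the integers by remainder mod 89; there are 89 residue classes, each nonempty in this range.
Choosing one from each class (89 integers) avoids any shared remainder.
One more choice must repeat a class, so two differ by a multiple of 89. Hence 89 + 1 = 90.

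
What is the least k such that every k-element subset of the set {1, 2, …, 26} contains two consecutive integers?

14

Partition {1, …, 26} into 13 pairs: {1,2}, {3,4}, …, {25,26}.
Choosing 13 integers — say the 13 even numbers 2, 4, …, 26 — takes one from each pair and avoids the property.
Choosing 14 forces two into the same pair by pigeonhole, and those are consecutive. So 14.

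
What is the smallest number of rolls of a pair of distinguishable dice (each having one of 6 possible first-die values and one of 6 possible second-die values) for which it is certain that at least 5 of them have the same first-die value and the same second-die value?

145

There are 6 × 6 = 36 (first-die value, second-die value) combinations acting as pigeonholes.
With 36 × 4 = 144 rolls of a pair of distinguishable dice we could place exactly 4 in each, with no (first-die value, second-die value) pair reaching 5.
One more forces some (first-die value, second-die value) pair to hold 5, so 144 + 1 = 145.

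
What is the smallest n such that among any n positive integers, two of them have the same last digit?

11

There are 10 possible last digits acting as pigeonholes.
With 10 positive integers we could place one in each, avoiding any repeat.
One more forces some class to hold 2, so 10 + 1 = 11.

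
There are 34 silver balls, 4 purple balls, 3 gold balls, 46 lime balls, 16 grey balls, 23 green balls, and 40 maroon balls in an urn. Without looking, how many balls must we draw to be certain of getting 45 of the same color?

165

In the worst case we take at most 44 of each color, but all 34 silver, all 4 purple, all 3 gold, all 16 grey, all 23 green, and all 40 maroon (fewer than 44), giving 34 + 4 + 3 + 44 + 16 + 23 + 40 = 164.
One more ball then forces some color to 45, so 164 + 1 = 165.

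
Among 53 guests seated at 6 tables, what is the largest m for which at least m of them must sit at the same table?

If each of the 6 tables held at most 8, the total would be at most 6 × 8 = 48 < 53, a contradiction.
So at least one holds ⌈53/6⌉ = 9.

9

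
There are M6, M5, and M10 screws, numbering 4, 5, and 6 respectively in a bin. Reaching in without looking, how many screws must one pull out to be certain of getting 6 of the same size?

In the worst case we take at most 5 of each size, but all 4 M6 (fewer than 5), giving 4 + 5 + 5 = 14.
One more screw then forces some size to 6, so 14 + 1 = 15.

15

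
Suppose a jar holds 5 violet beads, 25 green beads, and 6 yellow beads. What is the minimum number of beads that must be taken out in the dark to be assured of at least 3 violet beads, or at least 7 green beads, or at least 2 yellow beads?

Each of the 3 colors has its own threshold; avoid all of them simultaneously.
The worst case stops just short of every target: 2 violet, 6 green, 1 yellow — 2 + 6 + 1 = 9 beads.
One more bead must push some color to its target, so 9 + 1 = 10.

10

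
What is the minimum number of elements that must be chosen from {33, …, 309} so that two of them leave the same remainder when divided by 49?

50

Group the integers by remainder mod 49; there are 49 residue classes, each nonempty in this range.
Choosing one from each class (49 integers) avoids any shared remainder.
One more choice must repeat a class, so two differ by a multiple of 49. Hence 49 + 1 = 50.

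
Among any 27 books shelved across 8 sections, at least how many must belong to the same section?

The 27 books fall into 8 sections.
If each of the 8 sections held at most 3, the total would be at most 8 × 3 = 24 < 27, a contradiction.
So at least one holds ⌈27/8⌉ = 4.

4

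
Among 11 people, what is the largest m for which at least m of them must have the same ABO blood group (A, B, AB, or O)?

3

The 11 people fall into 4 ABO blood groups.
If each of the 4 ABO blood groups held at most 2, the total would be at most 4 × 2 = 8 < 11, a contradiction.
So at least one holds ⌈11/4⌉ = 3.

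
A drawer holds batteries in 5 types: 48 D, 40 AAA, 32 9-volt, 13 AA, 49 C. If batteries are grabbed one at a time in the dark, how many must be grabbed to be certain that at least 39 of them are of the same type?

160

Treat the 5 types as pigeonholes.
In the worst case we take at most 38 of each type, but all 32 9-volt and all 13 AA (fewer than 38), giving 38 + 38 + 32 + 13 + 38 = 159.
One more battery then forces some type to 39, so 159 + 1 = 160.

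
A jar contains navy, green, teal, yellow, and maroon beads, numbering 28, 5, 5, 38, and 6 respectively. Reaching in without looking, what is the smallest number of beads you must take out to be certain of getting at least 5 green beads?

The worst case draws every non-green bead first: 28 + 5 + 38 + 6 = 77.
The next 5 draws are then forced to be green, giving 77 + 5 = 82.

82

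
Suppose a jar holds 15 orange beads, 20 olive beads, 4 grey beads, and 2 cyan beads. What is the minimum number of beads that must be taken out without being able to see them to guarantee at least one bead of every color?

The hardest color to obtain is cyan: we could draw every other bead first — 41 − 2 = 39 beads — without a single cyan one.
The next draw must be cyan, so 39 + 1 = 40.

40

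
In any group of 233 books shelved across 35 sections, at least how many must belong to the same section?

If each of the 35 sections held at most 6, the total would be at most 35 × 6 = 210 < 233, a contradiction.
So at least one holds ⌈233/35⌉ = 7.

7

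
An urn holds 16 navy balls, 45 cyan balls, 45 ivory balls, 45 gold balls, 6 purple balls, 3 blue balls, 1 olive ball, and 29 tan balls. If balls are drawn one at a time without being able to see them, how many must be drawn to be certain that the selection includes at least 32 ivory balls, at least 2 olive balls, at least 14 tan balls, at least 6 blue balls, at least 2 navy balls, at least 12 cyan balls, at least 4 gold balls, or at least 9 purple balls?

The worst case stops just short of every target: 1 navy, 11 cyan, 31 ivory, 3 gold, all 6 purple, all 3 blue, 1 olive, 13 tan — 1 + 11 + 31 + 3 + 6 + 3 + 1 + 13 = 69 balls.
One more ball must push some color to its target, so 69 + 1 = 70.

70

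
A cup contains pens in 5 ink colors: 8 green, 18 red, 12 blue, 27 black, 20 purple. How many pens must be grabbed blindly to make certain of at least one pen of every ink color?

78

The hardest ink color to obtain is green: we could draw every other pen first — 85 − 8 = 77 pens — without a single green one.
The next draw must be green, so 77 + 1 = 78.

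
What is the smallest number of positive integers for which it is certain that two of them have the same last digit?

11

There are 10 possible last digits acting as pigeonholes.
With 10 positive integers we could place one in each, avoiding any repeat.
One more forces some class to hold 2, so 10 + 1 = 11.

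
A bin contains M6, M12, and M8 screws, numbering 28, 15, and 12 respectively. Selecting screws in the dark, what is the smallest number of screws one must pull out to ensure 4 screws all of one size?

10

Treat the 3 sizes as pigeonholes.
The worst case takes 3 screws of each size without reaching 4 of any: 3 × 3 = 9.
The next screw must bring some size to 4, so 9 + 1 = 10.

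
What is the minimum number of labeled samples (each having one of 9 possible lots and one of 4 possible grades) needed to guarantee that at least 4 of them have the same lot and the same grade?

109

There are 9 × 4 = 36 (lot, grade) combinations acting as pigeonholes.
With 36 × 3 = 108 labeled samples we could place exactly 3 in each, with no (lot, grade) pair reaching 4.
One more forces some (lot, grade) pair to hold 4, so 108 + 1 = 109.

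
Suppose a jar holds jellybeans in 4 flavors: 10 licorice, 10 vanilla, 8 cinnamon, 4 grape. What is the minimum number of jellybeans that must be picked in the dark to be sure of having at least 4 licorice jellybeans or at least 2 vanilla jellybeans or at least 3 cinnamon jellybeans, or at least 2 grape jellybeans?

The worst case stops just short of every target: 3 licorice, 1 vanilla, 2 cinnamon, 1 grape — 3 + 1 + 2 + 1 = 7 jellybeans.
One more jellybean must push some flavor to its target, so 7 + 1 = 8.

8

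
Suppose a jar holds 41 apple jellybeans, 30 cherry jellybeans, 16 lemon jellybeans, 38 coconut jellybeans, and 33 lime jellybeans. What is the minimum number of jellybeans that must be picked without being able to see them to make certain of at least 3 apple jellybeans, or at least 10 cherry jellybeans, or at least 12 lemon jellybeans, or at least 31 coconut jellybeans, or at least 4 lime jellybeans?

56

Each of the 5 flavors has its own threshold; avoid all of them simultaneously.
The worst case stops just short of every target: 2 apple, 9 cherry, 11 lemon, 30 coconut, 3 lime — 2 + 9 + 11 + 30 + 3 = 55 jellybeans.
One more jellybean must push some flavor to its target, so 55 + 1 = 56.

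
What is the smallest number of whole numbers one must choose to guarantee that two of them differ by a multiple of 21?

Two integers differ by a multiple of 21 exactly when they share a remainder mod 21.
There are 21 residue classes mod 21, so 21 integers can all lie in distinct classes.
One more integer must repeat a residue, giving a difference divisible by 21. So n = 21 + 1 = 22.

22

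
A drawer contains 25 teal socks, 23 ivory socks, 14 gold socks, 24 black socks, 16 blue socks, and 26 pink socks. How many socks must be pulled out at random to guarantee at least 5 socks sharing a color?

25

Treat the 6 colors as pigeonholes.
The worst case takes 4 socks of each color without reaching 5 of any: 6 × 4 = 24.
The next sock must bring some color to 5, so 24 + 1 = 25.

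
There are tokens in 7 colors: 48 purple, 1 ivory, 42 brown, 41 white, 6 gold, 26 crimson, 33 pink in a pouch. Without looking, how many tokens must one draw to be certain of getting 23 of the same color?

In the worst case we take at most 22 of each color, but all 1 ivory and all 6 gold (fewer than 22), giving 22 + 1 + 22 + 22 + 6 + 22 + 22 = 117.
One more token then forces some color to 23, so 117 + 1 = 118.

118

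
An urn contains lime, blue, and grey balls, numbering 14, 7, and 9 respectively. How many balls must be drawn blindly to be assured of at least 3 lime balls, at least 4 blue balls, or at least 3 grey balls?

8

Each of the 3 colors has its own threshold; avoid all of them simultaneously.
The worst case stops just short of every target: 2 lime, 3 blue, 2 grey — 2 + 3 + 2 = 7 balls.
One more ball must push some color to its target, so 7 + 1 = 8.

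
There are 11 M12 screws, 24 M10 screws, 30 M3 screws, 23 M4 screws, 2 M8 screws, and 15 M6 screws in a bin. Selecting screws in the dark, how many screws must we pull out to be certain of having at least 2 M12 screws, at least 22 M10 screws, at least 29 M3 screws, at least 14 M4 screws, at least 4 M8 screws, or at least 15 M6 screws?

The worst case stops just short of every target: 1 M12, 21 M10, 28 M3, 13 M4, all 2 M8, 14 M6 — 1 + 21 + 28 + 13 + 2 + 14 = 79 screws.
One more screw must push some size to its target, so 79 + 1 = 80.

80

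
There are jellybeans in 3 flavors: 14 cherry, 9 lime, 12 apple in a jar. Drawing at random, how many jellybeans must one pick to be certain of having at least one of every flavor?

The hardest flavor to obtain is lime: we could draw every other jellybean first — 35 − 9 = 26 jellybeans — without a single lime one.
The next draw must be lime, so 26 + 1 = 27.

27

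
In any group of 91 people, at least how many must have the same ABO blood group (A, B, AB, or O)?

23

There are 4 ABO blood groups, which serve as the pigeonholes.
If each of the 4 ABO blood groups held at most 22, the total would be at most 4 × 22 = 88 < 91, a contradiction.
So at least one holds ⌈91/4⌉ = 23.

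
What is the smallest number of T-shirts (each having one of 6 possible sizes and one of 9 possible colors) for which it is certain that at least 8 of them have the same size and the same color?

There are 6 × 9 = 54 (size, color) combinations acting as pigeonholes.
With 54 × 7 = 378 T-shirts we could place exactly 7 in each, with no (size, color) pair reaching 8.
One more forces some (size, color) pair to hold 8, so 378 + 1 = 379.

379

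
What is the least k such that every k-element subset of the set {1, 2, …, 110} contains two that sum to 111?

56

Partition {1, …, 110} into 55 pairs: {1,110}, {2,109}, …, {55,56}.
Choosing 55 integers — say the integers 1 through 55 — takes one from each pair and avoids the property.
Choosing 56 forces two into the same pair by pigeonhole, and those sum to 111. So 56.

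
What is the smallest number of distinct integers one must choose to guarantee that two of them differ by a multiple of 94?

Two integers differ by a multiple of 94 exactly when they share a remainder mod 94.
There are 94 residue classes mod 94, so 94 integers can all lie in distinct classes.
One more integer must repeat a residue, giving a difference divisible by 94. So n = 94 + 1 = 95.

95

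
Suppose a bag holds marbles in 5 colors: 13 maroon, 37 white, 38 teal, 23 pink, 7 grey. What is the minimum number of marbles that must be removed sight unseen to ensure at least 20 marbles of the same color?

In the worst case we take at most 19 of each color, but all 13 maroon and all 7 grey (fewer than 19), giving 13 + 19 + 19 + 19 + 7 = 77.
One more marble then forces some color to 20, so 77 + 1 = 78.

78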